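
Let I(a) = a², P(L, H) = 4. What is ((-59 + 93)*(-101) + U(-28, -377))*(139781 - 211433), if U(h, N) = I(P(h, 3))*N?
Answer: 678257832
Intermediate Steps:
U(h, N) = 16*N (U(h, N) = 4²*N = 16*N)
((-59 + 93)*(-101) + U(-28, -377))*(139781 - 211433) = ((-59 + 93)*(-101) + 16*(-377))*(139781 - 211433) = (34*(-101) - 6032)*(-71652) = (-3434 - 6032)*(-71652) = -9466*(-71652) = 678257832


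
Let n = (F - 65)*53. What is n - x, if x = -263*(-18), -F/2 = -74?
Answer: -335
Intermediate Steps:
F = 148 (F = -2*(-74) = 148)
x = 4734
n = 4399 (n = (148 - 65)*53 = 83*53 = 4399)
n - x = 4399 - 1*4734 = 4399 - 4734 = -335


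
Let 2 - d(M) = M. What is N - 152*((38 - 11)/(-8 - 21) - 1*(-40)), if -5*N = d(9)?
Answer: -860877/145 ≈ -5937.1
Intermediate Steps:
d(M) = 2 - M
N = 7/5 (N = -(2 - 1*9)/5 = -(2 - 9)/5 = -⅕*(-7) = 7/5 ≈ 1.4000)
N - 152*((38 - 11)/(-8 - 21) - 1*(-40)) = 7/5 - 152*((38 - 11)/(-8 - 21) - 1*(-40)) = 7/5 - 152*(27/(-29) + 40) = 7/5 - 152*(27*(-1/29) + 40) = 7/5 - 152*(-27/29 + 40) = 7/5 - 152*1133/29 = 7/5 - 172216/29 = -860877/145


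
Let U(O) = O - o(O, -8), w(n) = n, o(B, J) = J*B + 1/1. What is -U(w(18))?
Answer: -161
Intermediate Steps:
o(B, J) = 1 + B*J (o(B, J) = B*J + 1 = 1 + B*J)
U(O) = -1 + 9*O (U(O) = O - (1 + O*(-8)) = O - (1 - 8*O) = O + (-1 + 8*O) = -1 + 9*O)
-U(w(18)) = -(-1 + 9*18) = -(-1 + 162) = -1*161 = -161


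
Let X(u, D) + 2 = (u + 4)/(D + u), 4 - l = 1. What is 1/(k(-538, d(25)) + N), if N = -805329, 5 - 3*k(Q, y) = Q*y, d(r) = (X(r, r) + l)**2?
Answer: -1250/1006099557 ≈ -1.2424e-6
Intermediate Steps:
l = 3 (l = 4 - 1*1 = 4 - 1 = 3)
X(u, D) = -2 + (4 + u)/(D + u) (X(u, D) = -2 + (u + 4)/(D + u) = -2 + (4 + u)/(D + u))
d(r) = (3 + (4 - 3*r)/(2*r))**2 (d(r) = ((4 - r - 2*r)/(r + r) + 3)**2 = ((4 - 3*r)/((2*r)) + 3)**2 = ((1/(2*r))*(4 - 3*r) + 3)**2 = ((4 - 3*r)/(2*r) + 3)**2 = (3 + (4 - 3*r)/(2*r))**2)
k(Q, y) = 5/3 - Q*y/3
1/(k(-538, d(25)) + N) = 1/((5/3 - 1/3*(-538)*(1/4)*(4 + 3*25)**2/25**2) - 805329) = 1/((5/3 - 1/3*(-538)*(1/4)*(1/625)*(4 + 75)**2) - 805329) = 1/((5/3 - 1/3*(-538)*(1/4)*(1/625)*79**2) - 805329) = 1/((5/3 - 1/3*(-538)*(1/4)*(1/625)*6241) - 805329) = 1/((5/3 - 1/3*(-538)*6241/2500) - 805329) = 1/((5/3 + 1678829/3750) - 805329) = 1/(561693/1250 - 805329) = 1/(-1006099557/1250) = -1250/1006099557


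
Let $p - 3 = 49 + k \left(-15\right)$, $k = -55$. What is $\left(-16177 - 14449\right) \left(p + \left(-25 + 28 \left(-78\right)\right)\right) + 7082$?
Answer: $40800914$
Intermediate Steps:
$p = 877$ ($p = 3 + \left(49 - -825\right) = 3 + \left(49 + 825\right) = 3 + 874 = 877$)
$\left(-16177 - 14449\right) \left(p + \left(-25 + 28 \left(-78\right)\right)\right) + 7082 = \left(-16177 - 14449\right) \left(877 + \left(-25 + 28 \left(-78\right)\right)\right) + 7082 = - 30626 \left(877 - 2209\right) + 7082 = \left(-30626\right) \left(-1332\right) + 7082 = 40793832 + 7082 = 40800914$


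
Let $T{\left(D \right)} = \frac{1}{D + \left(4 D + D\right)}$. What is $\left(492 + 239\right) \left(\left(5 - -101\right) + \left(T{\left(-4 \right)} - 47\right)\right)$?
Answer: $\frac{1034365}{24} \approx 43099.0$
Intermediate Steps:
$T{\left(D \right)} = \frac{1}{6 D}$ ($T{\left(D \right)} = \frac{1}{D + 5 D} = \frac{1}{6 D}$)
$\left(492 + 239\right) \left(\left(5 - -101\right) + \left(T{\left(-4 \right)} - 47\right)\right) = \left(492 + 239\right) \left(\left(5 - -101\right) + \left(\frac{1}{6 \left(-4\right)} - 47\right)\right) = 731 \left(\left(5 + 101\right) + \left(\frac{1}{6} \left(- \frac{1}{4}\right) - 47\right)\right) = 731 \left(106 - \frac{1129}{24}\right) = 731 \cdot \frac{1415}{24} = \frac{1034365}{24}$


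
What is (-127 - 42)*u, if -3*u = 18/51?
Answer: 338/17 ≈ 19.882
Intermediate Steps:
u = -2/17 (u = -6/51 = -⅓*6/17 = -2/17 ≈ -0.11765)
(-127 - 42)*u = (-127 - 42)*(-2/17) = -169*(-2/17) = 338/17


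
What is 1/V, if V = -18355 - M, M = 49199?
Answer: -1/67554 ≈ -1.4803e-5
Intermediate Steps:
V = -67554 (V = -18355 - 1*49199 = -18355 - 49199 = -67554)
1/V = 1/(-67554) = -1/67554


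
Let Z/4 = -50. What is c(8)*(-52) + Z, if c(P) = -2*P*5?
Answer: 3960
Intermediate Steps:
Z = -200 (Z = 4*(-50) = -200)
c(P) = -10*P
c(8)*(-52) + Z = -10*8*(-52) - 200 = -80*(-52) - 200 = 4160 - 200 = 3960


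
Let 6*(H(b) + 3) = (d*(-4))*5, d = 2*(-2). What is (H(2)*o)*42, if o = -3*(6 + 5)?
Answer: -14322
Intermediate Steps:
d = -4
o = -33 (o = -3*11 = -33)
H(b) = 31/3 (H(b) = -3 + (-4*(-4)*5)/6 = -3 + (16*5)/6 = -3 + (⅙)*80 = -3 + 40/3 = 31/3)
(H(2)*o)*42 = ((31/3)*(-33))*42 = -341*42 = -14322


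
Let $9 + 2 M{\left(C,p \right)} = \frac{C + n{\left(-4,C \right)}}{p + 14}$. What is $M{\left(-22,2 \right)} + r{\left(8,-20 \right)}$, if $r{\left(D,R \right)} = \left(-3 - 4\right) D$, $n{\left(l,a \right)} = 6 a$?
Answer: $- \frac{1045}{16} \approx -65.313$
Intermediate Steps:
$M{\left(C,p \right)} = - \frac{9}{2} + \frac{7 C}{2 \left(14 + p\right)}$ ($M{\left(C,p \right)} = - \frac{9}{2} + \frac{\left(C + 6 C\right) \frac{1}{p + 14}}{2} = - \frac{9}{2} + \frac{7 C \frac{1}{14 + p}}{2} = - \frac{9}{2} + \frac{7 C}{2 \left(14 + p\right)}$)
$r{\left(D,R \right)} = - 7 D$
$M{\left(-22,2 \right)} + r{\left(8,-20 \right)} = \frac{-126 - 18 + 7 \left(-22\right)}{2 \left(14 + 2\right)} - 56 = \frac{-126 - 18 - 154}{2 \cdot 16} - 56 = \frac{1}{2} \cdot \frac{1}{16} \left(-298\right) - 56 = - \frac{149}{16} - 56 = - \frac{1045}{16}$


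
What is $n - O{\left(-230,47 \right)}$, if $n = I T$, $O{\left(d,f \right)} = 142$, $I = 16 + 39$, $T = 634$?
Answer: $34728$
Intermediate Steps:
$I = 55$
$n = 34870$ ($n = 55 \cdot 634 = 34870$)
$n - O{\left(-230,47 \right)} = 34870 - 142 = 34728$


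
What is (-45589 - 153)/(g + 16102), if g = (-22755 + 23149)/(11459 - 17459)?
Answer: -137226000/48305803 ≈ -2.8408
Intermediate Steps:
g = -197/3000 (g = 394/(-6000) = 394*(-1/6000) = -197/3000 ≈ -0.065667)
(-45589 - 153)/(g + 16102) = (-45589 - 153)/(-197/3000 + 16102) = -45742/48305803/3000 = -45742*3000/48305803 = -137226000/48305803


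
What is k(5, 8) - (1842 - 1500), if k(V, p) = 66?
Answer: -276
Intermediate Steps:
k(5, 8) - (1842 - 1500) = 66 - (1842 - 1500) = 66 - 1*342 = 66 - 342 = -276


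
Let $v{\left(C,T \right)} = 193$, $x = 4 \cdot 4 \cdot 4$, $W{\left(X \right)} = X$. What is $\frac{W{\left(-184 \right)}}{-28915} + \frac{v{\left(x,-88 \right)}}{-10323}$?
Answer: $- \frac{3681163}{298489545} \approx -0.012333$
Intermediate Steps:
$x = 64$ ($x = 16 \cdot 4 = 64$)
$\frac{W{\left(-184 \right)}}{-28915} + \frac{v{\left(x,-88 \right)}}{-10323} = - \frac{184}{-28915} + \frac{193}{-10323} = \left(-184\right) \left(- \frac{1}{28915}\right) + 193 \left(- \frac{1}{10323}\right) = \frac{184}{28915} - \frac{193}{10323} = - \frac{3681163}{298489545}$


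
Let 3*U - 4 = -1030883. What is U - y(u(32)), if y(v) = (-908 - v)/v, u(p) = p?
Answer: -8246327/24 ≈ -3.4360e+5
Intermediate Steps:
U = -1030879/3 (U = 4/3 + (⅓)*(-1030883) = 4/3 - 1030883/3 = -1030879/3 ≈ -3.4363e+5)
y(v) = (-908 - v)/v
U - y(u(32)) = -1030879/3 - (-908 - 1*32)/32 = -1030879/3 - (-908 - 32)/32 = -1030879/3 - (-940)/32 = -1030879/3 - 1*(-235/8) = -1030879/3 + 235/8 = -8246327/24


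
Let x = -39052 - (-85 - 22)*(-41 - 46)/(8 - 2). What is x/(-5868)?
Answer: 9023/1304 ≈ 6.9195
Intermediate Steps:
x = -81207/2 (x = -39052 - (-107)*(-87/6) = -39052 - (-107)*(-87*⅙) = -39052 - (-107)*(-29)/2 = -39052 - 1*3103/2 = -39052 - 3103/2 = -81207/2 ≈ -40604.)
x/(-5868) = -81207/2/(-5868) = -81207/2*(-1/5868) = 9023/1304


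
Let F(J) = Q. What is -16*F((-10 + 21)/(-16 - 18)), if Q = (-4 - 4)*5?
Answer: 640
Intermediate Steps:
Q = -40 (Q = -8*5 = -40)
F(J) = -40
-16*F((-10 + 21)/(-16 - 18)) = -16*(-40) = 640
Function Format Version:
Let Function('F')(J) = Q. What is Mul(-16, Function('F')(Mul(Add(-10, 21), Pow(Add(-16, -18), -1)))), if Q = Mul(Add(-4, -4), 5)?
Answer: 640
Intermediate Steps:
Q = -40 (Q = Mul(-8, 5) = -40)
Function('F')(J) = -40
Mul(-16, Function('F')(Mul(Add(-10, 21), Pow(Add(-16, -18), -1)))) = Mul(-16, -40) = 640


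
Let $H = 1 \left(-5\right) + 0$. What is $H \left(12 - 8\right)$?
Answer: $-20$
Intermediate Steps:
$H = -5$ ($H = -5 + 0 = -5$)
$H \left(12 - 8\right) = - 5 \left(12 - 8\right) = \left(-5\right) 4 = -20$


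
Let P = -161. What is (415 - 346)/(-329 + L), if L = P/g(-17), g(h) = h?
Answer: -1173/5432 ≈ -0.21594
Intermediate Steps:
L = 161/17 (L = -161/(-17) = -161*(-1/17) = 161/17 ≈ 9.4706)
(415 - 346)/(-329 + L) = (415 - 346)/(-329 + 161/17) = 69/(-5432/17) = 69*(-17/5432) = -1173/5432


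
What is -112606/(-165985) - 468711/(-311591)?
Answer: 112886011481/51719432135 ≈ 2.1827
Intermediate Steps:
-112606/(-165985) - 468711/(-311591) = -112606*(-1/165985) - 468711*(-1/311591) = 112606/165985 + 468711/311591 = 112886011481/51719432135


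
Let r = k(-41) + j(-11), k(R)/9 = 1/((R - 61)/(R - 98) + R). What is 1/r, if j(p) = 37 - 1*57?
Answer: -5597/113191 ≈ -0.049447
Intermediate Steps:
j(p) = -20 (j(p) = 37 - 57 = -20)
k(R) = 9/(R + (-61 + R)/(-98 + R)) (k(R) = 9/((R - 61)/(R - 98) + R) = 9/((-61 + R)/(-98 + R) + R) = 9/(R + (-61 + R)/(-98 + R)))
r = -113191/5597 (r = 9*(98 - 1*(-41))/(61 - 1*(-41)² + 97*(-41)) - 20 = 9*(98 + 41)/(61 - 1*1681 - 3977) - 20 = 9*139/(61 - 1681 - 3977) - 20 = 9*139/(-5597) - 20 = 9*(-1/5597)*139 - 20 = -1251/5597 - 20 = -113191/5597 ≈ -20.224)
1/r = 1/(-113191/5597) = -5597/113191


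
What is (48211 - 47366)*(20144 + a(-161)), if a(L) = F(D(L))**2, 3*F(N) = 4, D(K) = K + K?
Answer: 153208640/9 ≈ 1.7023e+7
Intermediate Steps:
D(K) = 2*K
F(N) = 4/3 (F(N) = (1/3)*4 = 4/3)
a(L) = 16/9 (a(L) = (4/3)**2 = 16/9)
(48211 - 47366)*(20144 + a(-161)) = (48211 - 47366)*(20144 + 16/9) = 845*(181312/9) = 153208640/9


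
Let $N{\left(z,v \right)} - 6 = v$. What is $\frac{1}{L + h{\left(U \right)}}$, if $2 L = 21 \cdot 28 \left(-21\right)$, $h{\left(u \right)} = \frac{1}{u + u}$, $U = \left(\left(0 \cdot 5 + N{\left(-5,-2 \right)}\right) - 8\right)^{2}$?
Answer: $- \frac{32}{197567} \approx -0.00016197$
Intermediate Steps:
$N{\left(z,v \right)} = 6 + v$
$U = 16$ ($U = \left(\left(0 \cdot 5 + \left(6 - 2\right)\right) - 8\right)^{2} = \left(\left(0 + 4\right) - 8\right)^{2} = \left(4 - 8\right)^{2} = \left(-4\right)^{2} = 16$)
$h{\left(u \right)} = \frac{1}{2 u}$
$L = -6174$ ($L = \frac{21 \cdot 28 \left(-21\right)}{2} = \frac{588 \left(-21\right)}{2} = \frac{1}{2} \left(-12348\right) = -6174$)
$\frac{1}{L + h{\left(U \right)}} = \frac{1}{-6174 + \frac{1}{2 \cdot 16}} = \frac{1}{-6174 + \frac{1}{2} \cdot \frac{1}{16}} = \frac{1}{-6174 + \frac{1}{32}} = \frac{1}{- \frac{197567}{32}} = - \frac{32}{197567}$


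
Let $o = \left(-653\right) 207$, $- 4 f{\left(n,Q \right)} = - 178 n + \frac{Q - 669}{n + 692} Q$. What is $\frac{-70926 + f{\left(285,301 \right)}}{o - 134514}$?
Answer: $\frac{22750483}{105392898} \approx 0.21586$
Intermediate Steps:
$f{\left(n,Q \right)} = \frac{89 n}{2} - \frac{Q \left(-669 + Q\right)}{4 \left(692 + n\right)}$ ($f{\left(n,Q \right)} = - \frac{- 178 n + \frac{Q - 669}{n + 692} Q}{4} = - \frac{- 178 n + \frac{-669 + Q}{692 + n} Q}{4} = - \frac{- 178 n + \frac{Q \left(-669 + Q\right)}{692 + n}}{4} = \frac{89 n}{2} - \frac{Q \left(-669 + Q\right)}{4 \left(692 + n\right)}$)
$o = -135171$
$\frac{-70926 + f{\left(285,301 \right)}}{o - 134514} = \frac{-70926 + \frac{- 301^{2} + 178 \cdot 285^{2} + 669 \cdot 301 + 123176 \cdot 285}{4 \left(692 + 285\right)}}{-135171 - 134514} = \frac{-70926 + \frac{\left(-1\right) 90601 + 178 \cdot 81225 + 201369 + 35105160}{4 \cdot 977}}{-269685} = \left(-70926 + \frac{1}{4} \cdot \frac{1}{977} \left(-90601 + 14458050 + 201369 + 35105160\right)\right) \left(- \frac{1}{269685}\right) = \left(-70926 + \frac{1}{4} \cdot \frac{1}{977} \cdot 49673978\right) \left(- \frac{1}{269685}\right) = \left(-70926 + \frac{24836989}{1954}\right) \left(- \frac{1}{269685}\right) = \left(- \frac{113752415}{1954}\right) \left(- \frac{1}{269685}\right) = \frac{22750483}{105392898}$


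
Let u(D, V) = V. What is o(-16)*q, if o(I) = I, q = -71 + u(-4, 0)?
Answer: 1136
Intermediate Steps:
q = -71 (q = -71 + 0 = -71)
o(-16)*q = -16*(-71) = 1136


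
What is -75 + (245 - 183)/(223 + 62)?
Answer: -21313/285 ≈ -74.782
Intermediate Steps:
-75 + (245 - 183)/(223 + 62) = -75 + 62/285 = -21313/285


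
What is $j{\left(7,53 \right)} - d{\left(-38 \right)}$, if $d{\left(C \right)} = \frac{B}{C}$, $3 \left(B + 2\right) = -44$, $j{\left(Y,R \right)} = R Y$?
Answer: $\frac{21122}{57} \approx 370.56$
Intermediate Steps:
$B = - \frac{50}{3}$ ($B = -2 + \frac{1}{3} \left(-44\right) = -2 - \frac{44}{3} = - \frac{50}{3} \approx -16.667$)
$d{\left(C \right)} = - \frac{50}{3 C}$
$j{\left(7,53 \right)} - d{\left(-38 \right)} = 53 \cdot 7 - - \frac{50}{3 \left(-38\right)} = 371 - \left(- \frac{50}{3}\right) \left(- \frac{1}{38}\right) = 371 - \frac{25}{57} = \frac{21122}{57}$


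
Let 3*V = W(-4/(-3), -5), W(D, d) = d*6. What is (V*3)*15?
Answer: -450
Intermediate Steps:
W(D, d) = 6*d
V = -10 (V = (6*(-5))/3 = (⅓)*(-30) = -10)
(V*3)*15 = -10*3*15 = -30*15 = -450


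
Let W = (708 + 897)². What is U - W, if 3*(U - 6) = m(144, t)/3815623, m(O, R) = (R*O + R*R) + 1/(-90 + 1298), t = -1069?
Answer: -1696224764913747/658467512 ≈ -2.5760e+6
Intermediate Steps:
m(O, R) = 1/1208 + R² + O*R (m(O, R) = (O*R + R²) + 1/1208 = (R² + O*R) + 1/1208 = 1/1208 + R² + O*R)
U = 4007686053/658467512 (U = 6 + ((1/1208 + (-1069)² + 144*(-1069))/3815623)/3 = 6 + ((1/1208 + 1142761 - 153936)*(1/3815623))/3 = 6 + ((1194500601/1208)*(1/3815623))/3 = 6 + (⅓)*(170642943/658467512) = 6 + 56880981/658467512 = 4007686053/658467512 ≈ 6.0864)
W = 2576025 (W = 1605² = 2576025)
U - W = 4007686053/658467512 - 1*2576025 = 4007686053/658467512 - 2576025 = -1696224764913747/658467512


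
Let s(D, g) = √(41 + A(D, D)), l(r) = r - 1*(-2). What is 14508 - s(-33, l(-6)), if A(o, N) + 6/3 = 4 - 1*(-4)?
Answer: 14508 - √47 ≈ 14501.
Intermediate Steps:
A(o, N) = 6 (A(o, N) = -2 + (4 - 1*(-4)) = -2 + (4 + 4) = -2 + 8 = 6)
l(r) = 2 + r (l(r) = r + 2 = 2 + r)
s(D, g) = √47 (s(D, g) = √(41 + 6) = √47)
14508 - s(-33, l(-6)) = 14508 - √47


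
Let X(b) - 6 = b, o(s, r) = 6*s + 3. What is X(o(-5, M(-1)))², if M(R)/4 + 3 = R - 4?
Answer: 441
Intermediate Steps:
M(R) = -28 + 4*R (M(R) = -12 + 4*(R - 4) = -12 + 4*(-4 + R) = -12 + (-16 + 4*R) = -28 + 4*R)
o(s, r) = 3 + 6*s
X(b) = 6 + b
X(o(-5, M(-1)))² = (6 + (3 + 6*(-5)))² = (6 + (3 - 30))² = (6 - 27)² = (-21)² = 441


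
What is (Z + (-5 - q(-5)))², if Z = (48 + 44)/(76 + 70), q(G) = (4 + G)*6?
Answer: 14161/5329 ≈ 2.6573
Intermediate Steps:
q(G) = 24 + 6*G
Z = 46/73 (Z = 92/146 = 92*(1/146) = 46/73 ≈ 0.63014)
(Z + (-5 - q(-5)))² = (46/73 + (-5 - (24 + 6*(-5))))² = (46/73 + (-5 - (24 - 30)))² = (46/73 + (-5 - 1*(-6)))² = (46/73 + (-5 + 6))² = (46/73 + 1)² = (119/73)² = 14161/5329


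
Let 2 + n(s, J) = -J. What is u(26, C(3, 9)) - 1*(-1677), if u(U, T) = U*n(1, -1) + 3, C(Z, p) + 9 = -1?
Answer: 1654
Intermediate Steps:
C(Z, p) = -10 (C(Z, p) = -9 - 1 = -10)
n(s, J) = -2 - J
u(U, T) = 3 - U (u(U, T) = U*(-2 - 1*(-1)) + 3 = U*(-2 + 1) + 3 = U*(-1) + 3 = -U + 3 = 3 - U)
u(26, C(3, 9)) - 1*(-1677) = (3 - 1*26) - 1*(-1677) = (3 - 26) + 1677 = -23 + 1677 = 1654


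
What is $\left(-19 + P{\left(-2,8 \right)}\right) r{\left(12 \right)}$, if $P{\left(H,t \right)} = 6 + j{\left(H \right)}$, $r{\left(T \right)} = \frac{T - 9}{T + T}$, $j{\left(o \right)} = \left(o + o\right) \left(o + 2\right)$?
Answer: $- \frac{13}{8} \approx -1.625$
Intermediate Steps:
$j{\left(o \right)} = 2 o \left(2 + o\right)$
$r{\left(T \right)} = \frac{-9 + T}{2 T}$
$P{\left(H,t \right)} = 6 + 2 H \left(2 + H\right)$
$\left(-19 + P{\left(-2,8 \right)}\right) r{\left(12 \right)} = \left(-19 + \left(6 + 2 \left(-2\right) \left(2 - 2\right)\right)\right) \frac{-9 + 12}{2 \cdot 12} = \left(-19 + \left(6 + 2 \left(-2\right) 0\right)\right) \frac{1}{2} \cdot \frac{1}{12} \cdot 3 = \left(-19 + \left(6 + 0\right)\right) \frac{1}{8} = \left(-19 + 6\right) \frac{1}{8} = \left(-13\right) \frac{1}{8} = - \frac{13}{8}$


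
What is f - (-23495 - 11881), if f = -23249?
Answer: 12127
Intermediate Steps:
f - (-23495 - 11881) = -23249 - (-23495 - 11881) = -23249 - 1*(-35376) = -23249 + 35376 = 12127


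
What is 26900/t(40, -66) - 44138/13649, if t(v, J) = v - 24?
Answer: 91612973/54596 ≈ 1678.0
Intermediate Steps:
t(v, J) = -24 + v
26900/t(40, -66) - 44138/13649 = 26900/(-24 + 40) - 44138/13649 = 26900/16 - 44138*1/13649 = 26900*(1/16) - 44138/13649 = 6725/4 - 44138/13649 = 91612973/54596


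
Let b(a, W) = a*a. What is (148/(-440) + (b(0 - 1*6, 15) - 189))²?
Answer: 284495689/12100 ≈ 23512.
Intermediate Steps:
b(a, W) = a²
(148/(-440) + (b(0 - 1*6, 15) - 189))² = (148/(-440) + ((0 - 1*6)² - 189))² = (148*(-1/440) + ((0 - 6)² - 189))² = (-37/110 + ((-6)² - 189))² = (-37/110 + (36 - 189))² = (-37/110 - 153)² = (-16867/110)² = 284495689/12100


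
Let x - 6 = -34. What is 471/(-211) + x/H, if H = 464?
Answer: -56113/24476 ≈ -2.2926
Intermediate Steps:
x = -28 (x = 6 - 34 = -28)
471/(-211) + x/H = 471/(-211) - 28/464 = 471*(-1/211) - 28*1/464 = -471/211 - 7/116 = -56113/24476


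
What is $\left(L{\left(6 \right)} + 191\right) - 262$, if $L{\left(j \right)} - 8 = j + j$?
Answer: $-51$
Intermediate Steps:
$L{\left(j \right)} = 8 + 2 j$ ($L{\left(j \right)} = 8 + \left(j + j\right) = 8 + 2 j$)
$\left(L{\left(6 \right)} + 191\right) - 262 = \left(\left(8 + 2 \cdot 6\right) + 191\right) - 262 = \left(\left(8 + 12\right) + 191\right) - 262 = \left(20 + 191\right) - 262 = 211 - 262 = -51$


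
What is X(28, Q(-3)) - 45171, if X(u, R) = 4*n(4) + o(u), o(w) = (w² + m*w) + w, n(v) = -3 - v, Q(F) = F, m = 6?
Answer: -44219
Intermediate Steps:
o(w) = w² + 7*w (o(w) = (w² + 6*w) + w = w² + 7*w)
X(u, R) = -28 + u*(7 + u) (X(u, R) = 4*(-3 - 1*4) + u*(7 + u) = 4*(-3 - 4) + u*(7 + u) = 4*(-7) + u*(7 + u) = -28 + u*(7 + u))
X(28, Q(-3)) - 45171 = (-28 + 28*(7 + 28)) - 45171 = (-28 + 28*35) - 45171 = (-28 + 980) - 45171 = 952 - 45171 = -44219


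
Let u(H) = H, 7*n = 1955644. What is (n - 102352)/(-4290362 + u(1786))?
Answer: -309795/7505008 ≈ -0.041278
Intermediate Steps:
n = 1955644/7 (n = (⅐)*1955644 = 1955644/7 ≈ 2.7938e+5)
(n - 102352)/(-4290362 + u(1786)) = (1955644/7 - 102352)/(-4290362 + 1786) = (1239180/7)/(-4288576) = (1239180/7)*(-1/4288576) = -309795/7505008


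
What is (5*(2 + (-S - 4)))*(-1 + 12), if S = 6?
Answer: -440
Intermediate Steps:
(5*(2 + (-S - 4)))*(-1 + 12) = (5*(2 + (-1*6 - 4)))*(-1 + 12) = (5*(2 + (-6 - 4)))*11 = (5*(2 - 10))*11 = (5*(-8))*11 = -40*11 = -440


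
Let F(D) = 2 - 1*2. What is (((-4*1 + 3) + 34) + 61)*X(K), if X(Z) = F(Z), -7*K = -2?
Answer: 0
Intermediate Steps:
K = 2/7 (K = -1/7*(-2) = 2/7 ≈ 0.28571)
F(D) = 0 (F(D) = 2 - 2 = 0)
X(Z) = 0
(((-4*1 + 3) + 34) + 61)*X(K) = (((-4*1 + 3) + 34) + 61)*0 = (((-4 + 3) + 34) + 61)*0 = ((-1 + 34) + 61)*0 = (33 + 61)*0 = 94*0 = 0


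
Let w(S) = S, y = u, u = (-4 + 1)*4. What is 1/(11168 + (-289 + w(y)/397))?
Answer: 397/4318951 ≈ 9.1920e-5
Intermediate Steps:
u = -12 (u = -3*4 = -12)
y = -12
1/(11168 + (-289 + w(y)/397)) = 1/(11168 + (-289 - 12/397)) = 1/(11168 - 114745/397) = 1/(4318951/397) = 397/4318951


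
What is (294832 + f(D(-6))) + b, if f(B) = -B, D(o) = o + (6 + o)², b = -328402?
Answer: -33564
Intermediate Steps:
(294832 + f(D(-6))) + b = (294832 - (-6 + (6 - 6)²)) - 328402 = (294832 - (-6 + 0²)) - 328402 = (294832 - (-6 + 0)) - 328402 = (294832 - 1*(-6)) - 328402 = (294832 + 6) - 328402 = 294838 - 328402 = -33564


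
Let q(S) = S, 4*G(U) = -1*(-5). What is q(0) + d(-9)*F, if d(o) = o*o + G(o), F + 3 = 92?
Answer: 29281/4 ≈ 7320.3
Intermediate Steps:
G(U) = 5/4 (G(U) = (-1*(-5))/4 = (¼)*5 = 5/4)
F = 89 (F = -3 + 92 = 89)
d(o) = 5/4 + o² (d(o) = o*o + 5/4 = o² + 5/4 = 5/4 + o²)
q(0) + d(-9)*F = 0 + (5/4 + (-9)²)*89 = 0 + (5/4 + 81)*89 = 0 + (329/4)*89 = 0 + 29281/4 = 29281/4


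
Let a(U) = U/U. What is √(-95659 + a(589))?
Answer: I*√95658 ≈ 309.29*I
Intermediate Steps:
a(U) = 1
√(-95659 + a(589)) = √(-95659 + 1) = √(-95658) = I*√95658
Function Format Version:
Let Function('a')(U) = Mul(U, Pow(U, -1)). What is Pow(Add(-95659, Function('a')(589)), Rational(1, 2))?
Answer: Mul(I, Pow(95658, Rational(1, 2))) ≈ Mul(309.29, I)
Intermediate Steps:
Function('a')(U) = 1
Pow(Add(-95659, Function('a')(589)), Rational(1, 2)) = Pow(Add(-95659, 1), Rational(1, 2)) = Pow(-95658, Rational(1, 2)) = Mul(I, Pow(95658, Rational(1, 2)))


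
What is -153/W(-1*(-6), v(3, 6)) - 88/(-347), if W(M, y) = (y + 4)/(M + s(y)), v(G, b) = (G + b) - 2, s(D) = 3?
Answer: -476851/3817 ≈ -124.93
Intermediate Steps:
v(G, b) = -2 + G + b
W(M, y) = (4 + y)/(3 + M) (W(M, y) = (y + 4)/(M + 3) = (4 + y)/(3 + M))
-153/W(-1*(-6), v(3, 6)) - 88/(-347) = -153*(3 - 1*(-6))/(4 + (-2 + 3 + 6)) - 88/(-347) = -153*(3 + 6)/(4 + 7) - 88*(-1/347) = -153/(11/9) + 88/347 = -153/((⅑)*11) + 88/347 = -153/11/9 + 88/347 = -153*9/11 + 88/347 = -1377/11 + 88/347 = -476851/3817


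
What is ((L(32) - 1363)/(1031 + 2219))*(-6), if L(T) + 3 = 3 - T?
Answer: 837/325 ≈ 2.5754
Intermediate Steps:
L(T) = -T (L(T) = -3 + (3 - T) = -T)
((L(32) - 1363)/(1031 + 2219))*(-6) = ((-1*32 - 1363)/(1031 + 2219))*(-6) = ((-32 - 1363)/3250)*(-6) = -1395*1/3250*(-6) = -279/650*(-6) = 837/325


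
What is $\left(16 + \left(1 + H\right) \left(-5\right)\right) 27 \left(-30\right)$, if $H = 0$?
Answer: $-8910$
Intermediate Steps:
$\left(16 + \left(1 + H\right) \left(-5\right)\right) 27 \left(-30\right) = \left(16 + \left(1 + 0\right) \left(-5\right)\right) 27 \left(-30\right) = \left(16 + 1 \left(-5\right)\right) 27 \left(-30\right) = \left(16 - 5\right) 27 \left(-30\right) = 11 \cdot 27 \left(-30\right) = 297 \left(-30\right) = -8910$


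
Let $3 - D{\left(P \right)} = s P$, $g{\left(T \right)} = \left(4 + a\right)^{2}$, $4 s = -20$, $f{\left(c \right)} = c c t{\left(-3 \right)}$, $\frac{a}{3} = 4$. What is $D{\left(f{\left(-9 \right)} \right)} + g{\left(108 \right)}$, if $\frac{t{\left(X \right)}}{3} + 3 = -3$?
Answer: $-7031$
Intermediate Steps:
$a = 12$ ($a = 3 \cdot 4 = 12$)
$t{\left(X \right)} = -18$ ($t{\left(X \right)} = -9 + 3 \left(-3\right) = -9 - 9 = -18$)
$f{\left(c \right)} = - 18 c^{2}$ ($f{\left(c \right)} = c c \left(-18\right) = c^{2} \left(-18\right) = - 18 c^{2}$)
$s = -5$ ($s = \frac{1}{4} \left(-20\right) = -5$)
$g{\left(T \right)} = 256$ ($g{\left(T \right)} = \left(4 + 12\right)^{2} = 16^{2} = 256$)
$D{\left(P \right)} = 3 + 5 P$ ($D{\left(P \right)} = 3 - - 5 P = 3 + 5 P$)
$D{\left(f{\left(-9 \right)} \right)} + g{\left(108 \right)} = \left(3 + 5 \left(- 18 \left(-9\right)^{2}\right)\right) + 256 = \left(3 + 5 \left(\left(-18\right) 81\right)\right) + 256 = \left(3 + 5 \left(-1458\right)\right) + 256 = \left(3 - 7290\right) + 256 = -7287 + 256 = -7031$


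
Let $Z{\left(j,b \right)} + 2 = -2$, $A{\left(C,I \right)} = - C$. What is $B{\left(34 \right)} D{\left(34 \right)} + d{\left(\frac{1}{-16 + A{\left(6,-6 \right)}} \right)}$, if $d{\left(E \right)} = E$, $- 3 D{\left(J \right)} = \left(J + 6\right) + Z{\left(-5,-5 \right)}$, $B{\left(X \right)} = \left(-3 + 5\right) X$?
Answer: $- \frac{17953}{22} \approx -816.04$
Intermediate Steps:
$Z{\left(j,b \right)} = -4$ ($Z{\left(j,b \right)} = -2 - 2 = -4$)
$B{\left(X \right)} = 2 X$
$D{\left(J \right)} = - \frac{2}{3} - \frac{J}{3}$ ($D{\left(J \right)} = - \frac{\left(J + 6\right) - 4}{3} = - \frac{\left(6 + J\right) - 4}{3} = - \frac{2 + J}{3} = - \frac{2}{3} - \frac{J}{3}$)
$B{\left(34 \right)} D{\left(34 \right)} + d{\left(\frac{1}{-16 + A{\left(6,-6 \right)}} \right)} = 2 \cdot 34 \left(- \frac{2}{3} - \frac{34}{3}\right) + \frac{1}{-16 - 6} = 68 \left(- \frac{2}{3} - \frac{34}{3}\right) + \frac{1}{-16 - 6} = 68 \left(-12\right) + \frac{1}{-22} = -816 - \frac{1}{22} = - \frac{17953}{22}$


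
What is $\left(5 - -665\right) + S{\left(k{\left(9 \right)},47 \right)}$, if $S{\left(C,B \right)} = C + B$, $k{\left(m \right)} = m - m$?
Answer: $717$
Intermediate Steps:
$k{\left(m \right)} = 0$
$S{\left(C,B \right)} = B + C$
$\left(5 - -665\right) + S{\left(k{\left(9 \right)},47 \right)} = \left(5 - -665\right) + \left(47 + 0\right) = \left(5 + 665\right) + 47 = 670 + 47 = 717$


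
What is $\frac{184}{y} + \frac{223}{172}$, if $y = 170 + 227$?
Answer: $\frac{120179}{68284} \approx 1.76$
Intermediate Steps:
$y = 397$
$\frac{184}{y} + \frac{223}{172} = \frac{184}{397} + \frac{223}{172} = \frac{120179}{68284}$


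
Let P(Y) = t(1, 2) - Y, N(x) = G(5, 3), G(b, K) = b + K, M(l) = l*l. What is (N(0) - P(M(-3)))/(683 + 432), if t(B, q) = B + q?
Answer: 14/1115 ≈ 0.012556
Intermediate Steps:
M(l) = l²
G(b, K) = K + b
N(x) = 8 (N(x) = 3 + 5 = 8)
P(Y) = 3 - Y (P(Y) = (1 + 2) - Y = 3 - Y)
(N(0) - P(M(-3)))/(683 + 432) = (8 - (3 - 1*(-3)²))/(683 + 432) = (8 - (3 - 1*9))/1115 = (8 - (3 - 9))*(1/1115) = (8 - 1*(-6))*(1/1115) = (8 + 6)*(1/1115) = 14*(1/1115) = 14/1115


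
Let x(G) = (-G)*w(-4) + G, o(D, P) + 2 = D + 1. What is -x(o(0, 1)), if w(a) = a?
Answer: 5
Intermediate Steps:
o(D, P) = -1 + D (o(D, P) = -2 + (D + 1) = -2 + (1 + D) = -1 + D)
x(G) = 5*G (x(G) = -G*(-4) + G = 4*G + G = 5*G)
-x(o(0, 1)) = -5*(-1 + 0) = -5*(-1) = -1*(-5) = 5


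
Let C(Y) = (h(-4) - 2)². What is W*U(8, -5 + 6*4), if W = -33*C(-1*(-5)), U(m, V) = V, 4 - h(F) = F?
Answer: -22572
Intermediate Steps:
h(F) = 4 - F
C(Y) = 36 (C(Y) = ((4 - 1*(-4)) - 2)² = ((4 + 4) - 2)² = (8 - 2)² = 6² = 36)
W = -1188 (W = -33*36 = -1188)
W*U(8, -5 + 6*4) = -1188*(-5 + 6*4) = -1188*(-5 + 24) = -1188*19 = -22572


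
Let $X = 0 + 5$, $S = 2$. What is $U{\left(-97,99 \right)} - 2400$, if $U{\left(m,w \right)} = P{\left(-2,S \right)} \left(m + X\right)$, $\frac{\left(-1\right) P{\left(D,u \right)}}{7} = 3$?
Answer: $-468$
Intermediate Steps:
$P{\left(D,u \right)} = -21$ ($P{\left(D,u \right)} = \left(-7\right) 3 = -21$)
$X = 5$
$U{\left(m,w \right)} = -105 - 21 m$ ($U{\left(m,w \right)} = - 21 \left(m + 5\right) = - 21 \left(5 + m\right) = -105 - 21 m$)
$U{\left(-97,99 \right)} - 2400 = \left(-105 - -2037\right) - 2400 = \left(-105 + 2037\right) - 2400 = 1932 - 2400 = -468$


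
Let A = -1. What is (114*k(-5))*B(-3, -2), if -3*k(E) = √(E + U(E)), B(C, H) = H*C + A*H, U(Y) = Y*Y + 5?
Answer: -1520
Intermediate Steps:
U(Y) = 5 + Y² (U(Y) = Y² + 5 = 5 + Y²)
B(C, H) = -H + C*H (B(C, H) = H*C - H = C*H - H = -H + C*H)
k(E) = -√(5 + E + E²)/3 (k(E) = -√(E + (5 + E²))/3 = -√(5 + E + E²)/3)
(114*k(-5))*B(-3, -2) = (114*(-√(5 - 5 + (-5)²)/3))*(-2*(-1 - 3)) = (114*(-√(5 - 5 + 25)/3))*(-2*(-4)) = (114*(-√25/3))*8 = (114*(-⅓*5))*8 = (114*(-5/3))*8 = -190*8 = -1520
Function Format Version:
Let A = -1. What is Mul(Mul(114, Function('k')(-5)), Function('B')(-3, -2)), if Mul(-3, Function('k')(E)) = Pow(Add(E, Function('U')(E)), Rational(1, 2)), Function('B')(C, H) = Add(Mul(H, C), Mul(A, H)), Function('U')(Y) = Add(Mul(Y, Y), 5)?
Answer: -1520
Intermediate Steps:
Function('U')(Y) = Add(5, Pow(Y, 2)) (Function('U')(Y) = Add(Pow(Y, 2), 5) = Add(5, Pow(Y, 2)))
Function('B')(C, H) = Add(Mul(-1, H), Mul(C, H)) (Function('B')(C, H) = Add(Mul(H, C), Mul(-1, H)) = Add(Mul(C, H), Mul(-1, H)) = Add(Mul(-1, H), Mul(C, H)))
Function('k')(E) = Mul(Rational(-1, 3), Pow(Add(5, E, Pow(E, 2)), Rational(1, 2))) (Function('k')(E) = Mul(Rational(-1, 3), Pow(Add(E, Add(5, Pow(E, 2))), Rational(1, 2))) = Mul(Rational(-1, 3), Pow(Add(5, E, Pow(E, 2)), Rational(1, 2))))
Mul(Mul(114, Function('k')(-5)), Function('B')(-3, -2)) = Mul(Mul(114, Mul(Rational(-1, 3), Pow(Add(5, -5, Pow(-5, 2)), Rational(1, 2)))), Mul(-2, Add(-1, -3))) = Mul(Mul(114, Mul(Rational(-1, 3), Pow(Add(5, -5, 25), Rational(1, 2)))), Mul(-2, -4)) = Mul(Mul(114, Mul(Rational(-1, 3), Pow(25, Rational(1, 2)))), 8) = Mul(Mul(114, Mul(Rational(-1, 3), 5)), 8) = Mul(Mul(114, Rational(-5, 3)), 8) = Mul(-190, 8) = -1520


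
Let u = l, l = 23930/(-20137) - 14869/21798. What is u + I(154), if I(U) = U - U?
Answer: -821043193/438946326 ≈ -1.8705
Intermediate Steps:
I(U) = 0
l = -821043193/438946326 (l = 23930*(-1/20137) - 14869*1/21798 = -23930/20137 - 14869/21798 = -821043193/438946326 ≈ -1.8705)
u = -821043193/438946326 ≈ -1.8705
u + I(154) = -821043193/438946326 + 0 = -821043193/438946326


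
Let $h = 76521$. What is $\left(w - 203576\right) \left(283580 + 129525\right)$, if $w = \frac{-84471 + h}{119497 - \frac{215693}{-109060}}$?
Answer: $- \frac{365338632605993280080}{4344186171} \approx -8.4098 \cdot 10^{10}$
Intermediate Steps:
$w = - \frac{289009000}{4344186171}$ ($w = \frac{-84471 + 76521}{119497 - \frac{215693}{-109060}} = - \frac{7950}{119497 - - \frac{215693}{109060}} = - \frac{7950}{119497 + \frac{215693}{109060}} = - \frac{7950}{\frac{13032558513}{109060}} = \left(-7950\right) \frac{109060}{13032558513} = - \frac{289009000}{4344186171} \approx -0.066528$)
$\left(w - 203576\right) \left(283580 + 129525\right) = \left(- \frac{289009000}{4344186171} - 203576\right) \left(283580 + 129525\right) = \left(- \frac{884372332956496}{4344186171}\right) 413105 = - \frac{365338632605993280080}{4344186171}$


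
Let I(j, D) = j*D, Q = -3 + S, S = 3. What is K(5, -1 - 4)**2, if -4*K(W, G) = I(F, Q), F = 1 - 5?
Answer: 0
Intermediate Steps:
F = -4
Q = 0 (Q = -3 + 3 = 0)
I(j, D) = D*j
K(W, G) = 0 (K(W, G) = -0*(-4) = -1/4*0 = 0)
K(5, -1 - 4)**2 = 0**2 = 0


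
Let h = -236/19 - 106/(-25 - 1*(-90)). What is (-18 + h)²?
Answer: 1566893056/1525225 ≈ 1027.3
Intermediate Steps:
h = -17354/1235 (h = -236*1/19 - 106/(-25 + 90) = -236/19 - 106/65 = -17354/1235 ≈ -14.052)
(-18 + h)² = (-18 - 17354/1235)² = (-39584/1235)² = 1566893056/1525225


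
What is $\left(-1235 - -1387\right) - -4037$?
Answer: $4189$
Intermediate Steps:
$\left(-1235 - -1387\right) - -4037 = \left(-1235 + 1387\right) + 4037 = 152 + 4037 = 4189$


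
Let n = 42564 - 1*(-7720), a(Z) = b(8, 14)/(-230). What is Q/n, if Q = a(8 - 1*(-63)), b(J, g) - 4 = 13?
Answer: -17/11565320 ≈ -1.4699e-6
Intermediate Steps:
b(J, g) = 17 (b(J, g) = 4 + 13 = 17)
a(Z) = -17/230 (a(Z) = 17/(-230) = 17*(-1/230) = -17/230)
Q = -17/230 ≈ -0.073913
n = 50284 (n = 42564 + 7720 = 50284)
Q/n = -17/230/50284 = -17/230*1/50284 = -17/11565320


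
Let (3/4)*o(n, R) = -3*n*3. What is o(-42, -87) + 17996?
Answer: 18500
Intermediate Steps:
o(n, R) = -12*n (o(n, R) = 4*(-3*n*3)/3 = 4*(-9*n)/3 = -12*n)
o(-42, -87) + 17996 = -12*(-42) + 17996 = 504 + 17996 = 18500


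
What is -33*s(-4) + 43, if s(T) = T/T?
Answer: 10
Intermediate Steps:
s(T) = 1
-33*s(-4) + 43 = -33*1 + 43 = -33 + 43 = 10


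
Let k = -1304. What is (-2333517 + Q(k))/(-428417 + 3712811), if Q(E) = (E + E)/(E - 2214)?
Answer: -4104655099/5777249046 ≈ -0.71049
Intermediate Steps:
Q(E) = 2*E/(-2214 + E) (Q(E) = (2*E)/(-2214 + E) = 2*E/(-2214 + E))
(-2333517 + Q(k))/(-428417 + 3712811) = (-2333517 + 2*(-1304)/(-2214 - 1304))/(-428417 + 3712811) = (-2333517 + 2*(-1304)/(-3518))/3284394 = (-2333517 + 2*(-1304)*(-1/3518))*(1/3284394) = (-2333517 + 1304/1759)*(1/3284394) = -4104655099/1759*1/3284394 = -4104655099/5777249046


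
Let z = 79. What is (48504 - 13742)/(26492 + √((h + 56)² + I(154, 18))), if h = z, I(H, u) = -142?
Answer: 131559272/100258283 - 64558*√107/100258283 ≈ 1.3055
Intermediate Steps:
h = 79
(48504 - 13742)/(26492 + √((h + 56)² + I(154, 18))) = (48504 - 13742)/(26492 + √((79 + 56)² - 142)) = 34762/(26492 + √(135² - 142)) = 34762/(26492 + √(18225 - 142)) = 34762/(26492 + √18083) = 34762/(26492 + 13*√107)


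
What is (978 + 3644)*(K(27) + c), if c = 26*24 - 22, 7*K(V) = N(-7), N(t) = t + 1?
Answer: 19449376/7 ≈ 2.7785e+6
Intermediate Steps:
N(t) = 1 + t
K(V) = -6/7 (K(V) = (1 - 7)/7 = (⅐)*(-6) = -6/7)
c = 602 (c = 624 - 22 = 602)
(978 + 3644)*(K(27) + c) = (978 + 3644)*(-6/7 + 602) = 4622*(4208/7) = 19449376/7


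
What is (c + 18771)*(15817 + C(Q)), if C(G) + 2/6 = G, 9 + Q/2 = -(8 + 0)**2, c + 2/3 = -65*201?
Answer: 804657392/9 ≈ 8.9406e+7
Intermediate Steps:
c = -39197/3 (c = -2/3 - 65*201 = -2/3 - 13065 = -39197/3 ≈ -13066.)
Q = -146 (Q = -18 + 2*(-(8 + 0)**2) = -18 + 2*(-1*8**2) = -18 + 2*(-1*64) = -18 + 2*(-64) = -18 - 128 = -146)
C(G) = -1/3 + G
(c + 18771)*(15817 + C(Q)) = (-39197/3 + 18771)*(15817 + (-1/3 - 146)) = 17116*(15817 - 439/3)/3 = (17116/3)*(47012/3) = 804657392/9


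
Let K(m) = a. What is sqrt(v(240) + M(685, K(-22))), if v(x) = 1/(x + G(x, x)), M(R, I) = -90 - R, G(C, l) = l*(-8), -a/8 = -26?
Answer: I*sqrt(136710105)/420 ≈ 27.839*I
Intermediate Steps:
a = 208 (a = -8*(-26) = 208)
G(C, l) = -8*l
K(m) = 208
v(x) = -1/(7*x) (v(x) = 1/(x - 8*x) = 1/(-7*x) = -1/(7*x))
sqrt(v(240) + M(685, K(-22))) = sqrt(-1/7/240 + (-90 - 1*685)) = sqrt(-1/7*1/240 + (-90 - 685)) = sqrt(-1/1680 - 775) = sqrt(-1302001/1680) = I*sqrt(136710105)/420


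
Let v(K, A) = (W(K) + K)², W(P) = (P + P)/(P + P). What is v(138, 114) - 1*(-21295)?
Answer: 40616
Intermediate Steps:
W(P) = 1 (W(P) = (2*P)/((2*P)) = (2*P)*(1/(2*P)) = 1)
v(K, A) = (1 + K)²
v(138, 114) - 1*(-21295) = (1 + 138)² - 1*(-21295) = 139² + 21295 = 19321 + 21295 = 40616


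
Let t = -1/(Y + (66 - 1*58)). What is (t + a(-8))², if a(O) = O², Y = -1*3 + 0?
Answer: 101761/25 ≈ 4070.4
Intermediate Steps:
Y = -3 (Y = -3 + 0 = -3)
t = -⅕ (t = -1/(-3 + (66 - 1*58)) = -1/(-3 + (66 - 58)) = -1/(-3 + 8) = -1/5 = -1*⅕ = -⅕ ≈ -0.20000)
(t + a(-8))² = (-⅕ + (-8)²)² = (-⅕ + 64)² = (319/5)² = 101761/25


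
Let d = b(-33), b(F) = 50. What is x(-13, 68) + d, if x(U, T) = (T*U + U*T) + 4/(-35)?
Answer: -60134/35 ≈ -1718.1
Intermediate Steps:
x(U, T) = -4/35 + 2*T*U (x(U, T) = (T*U + T*U) + 4*(-1/35) = 2*T*U - 4/35 = -4/35 + 2*T*U)
d = 50
x(-13, 68) + d = (-4/35 + 2*68*(-13)) + 50 = (-4/35 - 1768) + 50 = -61884/35 + 50 = -60134/35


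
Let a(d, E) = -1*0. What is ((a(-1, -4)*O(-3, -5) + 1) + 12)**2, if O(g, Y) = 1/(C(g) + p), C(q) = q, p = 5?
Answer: 169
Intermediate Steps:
a(d, E) = 0
O(g, Y) = 1/(5 + g) (O(g, Y) = 1/(g + 5) = 1/(5 + g))
((a(-1, -4)*O(-3, -5) + 1) + 12)**2 = ((0/(5 - 3) + 1) + 12)**2 = ((0/2 + 1) + 12)**2 = ((0*(1/2) + 1) + 12)**2 = ((0 + 1) + 12)**2 = (1 + 12)**2 = 13**2 = 169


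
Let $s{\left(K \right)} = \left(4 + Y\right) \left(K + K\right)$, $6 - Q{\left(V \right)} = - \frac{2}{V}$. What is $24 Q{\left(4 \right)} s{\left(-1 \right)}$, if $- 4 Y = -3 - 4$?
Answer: $-1794$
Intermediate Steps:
$Q{\left(V \right)} = 6 + \frac{2}{V}$ ($Q{\left(V \right)} = 6 - - \frac{2}{V} = 6 + \frac{2}{V}$)
$Y = \frac{7}{4}$ ($Y = - \frac{-3 - 4}{4} = \left(- \frac{1}{4}\right) \left(-7\right) = \frac{7}{4} \approx 1.75$)
$s{\left(K \right)} = \frac{23 K}{2}$ ($s{\left(K \right)} = \left(4 + \frac{7}{4}\right) \left(K + K\right) = \frac{23 \cdot 2 K}{4} = \frac{23 K}{2}$)
$24 Q{\left(4 \right)} s{\left(-1 \right)} = 24 \left(6 + \frac{2}{4}\right) \frac{23}{2} \left(-1\right) = 24 \left(6 + 2 \cdot \frac{1}{4}\right) \left(- \frac{23}{2}\right) = 24 \left(6 + \frac{1}{2}\right) \left(- \frac{23}{2}\right) = 24 \cdot \frac{13}{2} \left(- \frac{23}{2}\right) = 156 \left(- \frac{23}{2}\right) = -1794$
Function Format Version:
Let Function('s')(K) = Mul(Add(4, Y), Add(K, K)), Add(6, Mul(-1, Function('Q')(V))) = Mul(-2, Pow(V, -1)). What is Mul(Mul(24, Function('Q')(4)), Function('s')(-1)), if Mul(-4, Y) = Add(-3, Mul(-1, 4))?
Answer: -1794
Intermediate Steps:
Function('Q')(V) = Add(6, Mul(2, Pow(V, -1))) (Function('Q')(V) = Add(6, Mul(-1, Mul(-2, Pow(V, -1)))) = Add(6, Mul(2, Pow(V, -1))))
Y = Rational(7, 4) (Y = Mul(Rational(-1, 4), Add(-3, Mul(-1, 4))) = Mul(Rational(-1, 4), Add(-3, -4)) = Mul(Rational(-1, 4), -7) = Rational(7, 4) ≈ 1.7500)
Function('s')(K) = Mul(Rational(23, 2), K) (Function('s')(K) = Mul(Add(4, Rational(7, 4)), Add(K, K)) = Mul(Rational(23, 4), Mul(2, K)) = Mul(Rational(23, 2), K))
Mul(Mul(24, Function('Q')(4)), Function('s')(-1)) = Mul(Mul(24, Add(6, Mul(2, Pow(4, -1)))), Mul(Rational(23, 2), -1)) = Mul(Mul(24, Add(6, Mul(2, Rational(1, 4)))), Rational(-23, 2)) = Mul(Mul(24, Add(6, Rational(1, 2))), Rational(-23, 2)) = Mul(Mul(24, Rational(13, 2)), Rational(-23, 2)) = Mul(156, Rational(-23, 2)) = -1794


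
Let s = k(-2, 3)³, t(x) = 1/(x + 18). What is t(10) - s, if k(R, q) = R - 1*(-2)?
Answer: 1/28 ≈ 0.035714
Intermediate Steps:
k(R, q) = 2 + R (k(R, q) = R + 2 = 2 + R)
t(x) = 1/(18 + x)
s = 0 (s = (2 - 2)³ = 0³ = 0)
t(10) - s = 1/(18 + 10) - 1*0 = 1/28 + 0 = 1/28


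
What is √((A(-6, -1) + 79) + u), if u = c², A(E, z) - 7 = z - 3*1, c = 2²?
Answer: 7*√2 ≈ 9.8995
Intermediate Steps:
c = 4
A(E, z) = 4 + z (A(E, z) = 7 + (z - 3*1) = 7 + (z - 3) = 7 + (-3 + z) = 4 + z)
u = 16 (u = 4² = 16)
√((A(-6, -1) + 79) + u) = √(((4 - 1) + 79) + 16) = √((3 + 79) + 16) = √(82 + 16) = √98 = 7*√2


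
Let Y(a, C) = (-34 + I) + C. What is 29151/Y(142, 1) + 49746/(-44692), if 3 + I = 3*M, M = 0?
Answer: -36239093/44692 ≈ -810.86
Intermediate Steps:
I = -3 (I = -3 + 3*0 = -3 + 0 = -3)
Y(a, C) = -37 + C (Y(a, C) = (-34 - 3) + C = -37 + C)
29151/Y(142, 1) + 49746/(-44692) = 29151/(-37 + 1) + 49746/(-44692) = 29151/(-36) + 49746*(-1/44692) = 29151*(-1/36) - 24873/22346 = -3239/4 - 24873/22346 = -36239093/44692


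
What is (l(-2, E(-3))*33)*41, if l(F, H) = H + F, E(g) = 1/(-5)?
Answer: -14883/5 ≈ -2976.6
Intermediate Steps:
E(g) = -⅕
l(F, H) = F + H
(l(-2, E(-3))*33)*41 = ((-2 - ⅕)*33)*41 = -11/5*33*41 = -363/5*41 = -14883/5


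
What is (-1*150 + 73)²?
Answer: 5929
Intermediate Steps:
(-1*150 + 73)² = (-150 + 73)² = (-77)² = 5929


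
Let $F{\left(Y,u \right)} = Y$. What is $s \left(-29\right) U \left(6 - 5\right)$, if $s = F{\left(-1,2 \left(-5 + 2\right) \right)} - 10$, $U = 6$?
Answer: $1914$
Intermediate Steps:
$s = -11$ ($s = -1 - 10 = -11$)
$s \left(-29\right) U \left(6 - 5\right) = \left(-11\right) \left(-29\right) 6 \left(6 - 5\right) = 319 \cdot 6 \cdot 1 = 319 \cdot 6 = 1914$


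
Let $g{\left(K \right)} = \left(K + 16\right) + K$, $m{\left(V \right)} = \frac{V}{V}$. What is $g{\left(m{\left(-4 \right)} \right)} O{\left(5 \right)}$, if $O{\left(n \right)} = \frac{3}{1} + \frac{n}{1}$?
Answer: $144$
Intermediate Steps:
$m{\left(V \right)} = 1$
$O{\left(n \right)} = 3 + n$ ($O{\left(n \right)} = 3 \cdot 1 + n 1 = 3 + n$)
$g{\left(K \right)} = 16 + 2 K$ ($g{\left(K \right)} = \left(16 + K\right) + K = 16 + 2 K$)
$g{\left(m{\left(-4 \right)} \right)} O{\left(5 \right)} = \left(16 + 2 \cdot 1\right) \left(3 + 5\right) = \left(16 + 2\right) 8 = 18 \cdot 8 = 144$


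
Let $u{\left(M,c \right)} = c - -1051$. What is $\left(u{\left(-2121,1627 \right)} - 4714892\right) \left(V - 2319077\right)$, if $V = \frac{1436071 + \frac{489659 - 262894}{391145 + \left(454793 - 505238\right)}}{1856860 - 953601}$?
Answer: $\frac{48042573947520038284827}{4396290590} \approx 1.0928 \cdot 10^{13}$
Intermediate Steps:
$u{\left(M,c \right)} = 1051 + c$ ($u{\left(M,c \right)} = c + 1051 = 1051 + c$)
$V = \frac{13979131899}{8792581180}$ ($V = \frac{1436071 + \frac{226765}{391145 + \left(454793 - 505238\right)}}{903259} = \left(1436071 + \frac{226765}{391145 - 50445}\right) \frac{1}{903259} = \left(1436071 + \frac{226765}{340700}\right) \frac{1}{903259} = \left(1436071 + 226765 \cdot \frac{1}{340700}\right) \frac{1}{903259} = \left(1436071 + \frac{45353}{68140}\right) \frac{1}{903259} = \frac{97853923293}{68140} \cdot \frac{1}{903259} = \frac{13979131899}{8792581180} \approx 1.5899$)
$\left(u{\left(-2121,1627 \right)} - 4714892\right) \left(V - 2319077\right) = \left(\left(1051 + 1627\right) - 4714892\right) \left(\frac{13979131899}{8792581180} - 2319077\right) = \left(2678 - 4714892\right) \left(- \frac{20390658806038961}{8792581180}\right) = \left(-4712214\right) \left(- \frac{20390658806038961}{8792581180}\right) = \frac{48042573947520038284827}{4396290590}$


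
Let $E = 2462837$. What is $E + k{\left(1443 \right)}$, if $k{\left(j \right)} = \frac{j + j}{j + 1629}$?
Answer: $\frac{1260973025}{512} \approx 2.4628 \cdot 10^{6}$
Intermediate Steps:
$k{\left(j \right)} = \frac{2 j}{1629 + j}$
$E + k{\left(1443 \right)} = 2462837 + 2 \cdot 1443 \frac{1}{1629 + 1443} = 2462837 + 2 \cdot 1443 \cdot \frac{1}{3072} = 2462837 + \frac{481}{512} = \frac{1260973025}{512}$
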